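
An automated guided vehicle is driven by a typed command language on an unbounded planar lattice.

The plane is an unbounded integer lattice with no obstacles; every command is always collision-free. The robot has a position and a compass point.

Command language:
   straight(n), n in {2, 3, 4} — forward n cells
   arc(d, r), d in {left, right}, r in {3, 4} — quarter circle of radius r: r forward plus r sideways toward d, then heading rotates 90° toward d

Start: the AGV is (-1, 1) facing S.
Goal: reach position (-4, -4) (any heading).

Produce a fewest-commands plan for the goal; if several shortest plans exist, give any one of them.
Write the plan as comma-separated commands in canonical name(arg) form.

initial: (-1, 1) facing S
step 1 (straight(2)): (-1, -1) facing S
step 2 (arc(right, 3)): (-4, -4) facing W
shorter routes all fall short; 2 is best.

straight(2), arc(right, 3)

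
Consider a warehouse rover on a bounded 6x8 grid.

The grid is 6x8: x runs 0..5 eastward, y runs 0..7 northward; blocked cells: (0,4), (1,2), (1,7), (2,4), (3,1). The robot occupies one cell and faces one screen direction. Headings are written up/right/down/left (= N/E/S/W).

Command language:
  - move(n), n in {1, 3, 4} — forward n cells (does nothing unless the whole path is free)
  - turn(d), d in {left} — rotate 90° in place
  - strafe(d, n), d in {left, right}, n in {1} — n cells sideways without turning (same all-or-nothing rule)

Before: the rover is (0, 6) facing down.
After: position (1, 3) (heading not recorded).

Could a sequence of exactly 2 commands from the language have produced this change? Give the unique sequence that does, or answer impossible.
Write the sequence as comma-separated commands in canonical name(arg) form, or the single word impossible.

key: order matters: swapping strafe(left, 1) and move(3) lands elsewhere
initial: (0, 6) facing down
[1] after strafe(left, 1): (1, 6) facing down
[2] after move(3): (1, 3) facing down
no rival 2-sequence matches.

strafe(left, 1), move(3)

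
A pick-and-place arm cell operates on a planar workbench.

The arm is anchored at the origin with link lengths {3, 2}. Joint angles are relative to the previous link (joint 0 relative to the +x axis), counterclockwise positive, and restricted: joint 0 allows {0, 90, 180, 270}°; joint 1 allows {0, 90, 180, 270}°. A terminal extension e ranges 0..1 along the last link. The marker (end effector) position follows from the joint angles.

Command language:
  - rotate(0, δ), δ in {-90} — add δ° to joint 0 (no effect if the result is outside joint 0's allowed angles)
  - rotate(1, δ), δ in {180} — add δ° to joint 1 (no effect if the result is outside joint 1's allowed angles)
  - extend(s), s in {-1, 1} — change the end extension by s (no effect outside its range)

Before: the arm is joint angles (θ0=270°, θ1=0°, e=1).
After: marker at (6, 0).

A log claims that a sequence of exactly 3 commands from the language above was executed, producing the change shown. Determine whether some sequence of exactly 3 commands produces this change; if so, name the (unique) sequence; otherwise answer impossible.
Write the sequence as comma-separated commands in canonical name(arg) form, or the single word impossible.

rotate(0, -90), rotate(0, -90), rotate(0, -90)

t0: joint angles (θ0=270°, θ1=0°, e=1)
1. rotate(0, -90) → joint angles (θ0=180°, θ1=0°, e=1)
2. rotate(0, -90) → joint angles (θ0=90°, θ1=0°, e=1)
3. rotate(0, -90) → joint angles (θ0=0°, θ1=0°, e=1)
no rival 3-sequence matches.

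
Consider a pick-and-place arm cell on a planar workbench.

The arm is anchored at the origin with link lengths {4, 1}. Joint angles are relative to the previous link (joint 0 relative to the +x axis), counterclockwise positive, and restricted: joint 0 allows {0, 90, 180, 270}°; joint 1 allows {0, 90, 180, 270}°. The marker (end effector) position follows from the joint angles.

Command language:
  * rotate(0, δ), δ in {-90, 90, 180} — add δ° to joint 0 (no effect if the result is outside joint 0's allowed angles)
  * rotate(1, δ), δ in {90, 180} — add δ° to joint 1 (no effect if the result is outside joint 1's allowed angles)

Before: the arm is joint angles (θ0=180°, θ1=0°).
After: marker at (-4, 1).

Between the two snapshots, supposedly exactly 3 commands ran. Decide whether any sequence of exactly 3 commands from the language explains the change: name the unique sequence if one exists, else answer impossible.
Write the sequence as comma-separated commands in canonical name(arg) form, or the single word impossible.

t0: joint angles (θ0=180°, θ1=0°)
step 1 (rotate(1, 90)): joint angles (θ0=180°, θ1=90°)
step 2 (rotate(1, 90)): joint angles (θ0=180°, θ1=180°)
step 3 (rotate(1, 90)): joint angles (θ0=180°, θ1=270°)
uniquely the one of 125 3-step routes that fits.

rotate(1, 90), rotate(1, 90), rotate(1, 90)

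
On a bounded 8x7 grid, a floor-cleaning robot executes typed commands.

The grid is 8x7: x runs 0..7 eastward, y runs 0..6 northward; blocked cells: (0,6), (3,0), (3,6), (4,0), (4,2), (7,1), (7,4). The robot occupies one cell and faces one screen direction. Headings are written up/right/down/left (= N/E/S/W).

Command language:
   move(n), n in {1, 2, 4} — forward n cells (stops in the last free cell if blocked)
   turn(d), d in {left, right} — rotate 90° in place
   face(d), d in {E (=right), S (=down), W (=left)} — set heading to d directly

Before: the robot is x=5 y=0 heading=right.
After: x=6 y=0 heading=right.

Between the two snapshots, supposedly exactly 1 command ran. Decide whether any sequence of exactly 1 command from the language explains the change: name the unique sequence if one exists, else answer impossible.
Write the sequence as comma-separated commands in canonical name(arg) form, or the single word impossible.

key: heading stays E — the single command does not turn
initial: x=5 y=0 heading=right
1. move(1) → x=6 y=0 heading=right
no other 1-command option fits: unique.

move(1)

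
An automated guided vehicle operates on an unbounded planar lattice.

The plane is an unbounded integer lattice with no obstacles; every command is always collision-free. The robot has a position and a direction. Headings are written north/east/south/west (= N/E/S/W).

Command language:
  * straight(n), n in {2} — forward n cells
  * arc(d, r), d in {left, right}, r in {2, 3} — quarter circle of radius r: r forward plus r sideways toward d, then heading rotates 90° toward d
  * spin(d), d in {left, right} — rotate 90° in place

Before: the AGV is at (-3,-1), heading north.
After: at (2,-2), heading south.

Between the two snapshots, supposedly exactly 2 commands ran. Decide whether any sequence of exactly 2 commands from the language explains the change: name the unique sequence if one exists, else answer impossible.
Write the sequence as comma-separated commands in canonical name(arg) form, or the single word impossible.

arc(right, 2), arc(right, 3)

key: order matters: swapping arc(right, 2) and arc(right, 3) lands elsewhere
begin: at (-3,-1), heading north
t=1 arc(right, 2) ⇒ at (-1,1), heading east
t=2 arc(right, 3) ⇒ at (2,-2), heading south
no rival 2-sequence matches.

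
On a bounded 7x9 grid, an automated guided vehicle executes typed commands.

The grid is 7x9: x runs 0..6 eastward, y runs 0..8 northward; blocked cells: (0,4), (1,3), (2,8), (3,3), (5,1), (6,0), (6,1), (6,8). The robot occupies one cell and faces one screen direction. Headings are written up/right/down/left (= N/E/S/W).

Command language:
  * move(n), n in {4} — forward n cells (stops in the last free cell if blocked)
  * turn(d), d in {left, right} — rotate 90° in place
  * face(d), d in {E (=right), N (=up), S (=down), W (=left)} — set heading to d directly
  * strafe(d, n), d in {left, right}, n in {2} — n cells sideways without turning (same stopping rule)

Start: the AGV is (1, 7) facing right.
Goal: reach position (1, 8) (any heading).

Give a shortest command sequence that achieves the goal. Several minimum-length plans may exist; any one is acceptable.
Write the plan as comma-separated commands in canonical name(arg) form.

begin: (1, 7) facing right
[1] after strafe(left, 2): (1, 8) facing right
minimal: 1 command(s), checked below 1.

strafe(left, 2)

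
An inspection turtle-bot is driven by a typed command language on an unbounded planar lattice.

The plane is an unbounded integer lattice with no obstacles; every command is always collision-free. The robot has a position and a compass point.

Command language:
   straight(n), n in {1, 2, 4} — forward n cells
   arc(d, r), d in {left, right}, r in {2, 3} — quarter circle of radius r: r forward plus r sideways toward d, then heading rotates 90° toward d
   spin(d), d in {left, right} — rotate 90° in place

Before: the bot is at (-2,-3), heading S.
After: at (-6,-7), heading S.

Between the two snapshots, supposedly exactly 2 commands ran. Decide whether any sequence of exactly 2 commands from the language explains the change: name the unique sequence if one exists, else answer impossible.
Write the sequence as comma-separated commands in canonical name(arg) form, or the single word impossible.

key: order matters: swapping arc(right, 2) and arc(left, 2) lands elsewhere
t0: at (-2,-3), heading S
t=1 arc(right, 2) ⇒ at (-4,-5), heading W
t=2 arc(left, 2) ⇒ at (-6,-7), heading S
uniquely the one of 81 2-step routes that fits.

arc(right, 2), arc(left, 2)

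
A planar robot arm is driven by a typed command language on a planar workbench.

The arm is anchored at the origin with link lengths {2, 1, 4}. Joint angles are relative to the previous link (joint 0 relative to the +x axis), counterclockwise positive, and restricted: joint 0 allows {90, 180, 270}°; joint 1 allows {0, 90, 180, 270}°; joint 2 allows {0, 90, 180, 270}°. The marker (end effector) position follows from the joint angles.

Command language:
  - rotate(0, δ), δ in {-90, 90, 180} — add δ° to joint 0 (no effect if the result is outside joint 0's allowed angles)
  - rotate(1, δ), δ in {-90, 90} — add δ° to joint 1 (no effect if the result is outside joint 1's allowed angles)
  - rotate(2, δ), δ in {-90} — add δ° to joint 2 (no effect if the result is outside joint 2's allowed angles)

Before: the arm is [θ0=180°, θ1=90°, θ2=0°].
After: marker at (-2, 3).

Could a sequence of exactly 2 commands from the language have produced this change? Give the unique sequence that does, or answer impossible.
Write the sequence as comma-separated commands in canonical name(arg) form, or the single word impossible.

rotate(2, -90), rotate(2, -90)

begin: [θ0=180°, θ1=90°, θ2=0°]
t=1 rotate(2, -90) ⇒ [θ0=180°, θ1=90°, θ2=270°]
t=2 rotate(2, -90) ⇒ [θ0=180°, θ1=90°, θ2=180°]
uniquely the one of 36 2-step routes that fits.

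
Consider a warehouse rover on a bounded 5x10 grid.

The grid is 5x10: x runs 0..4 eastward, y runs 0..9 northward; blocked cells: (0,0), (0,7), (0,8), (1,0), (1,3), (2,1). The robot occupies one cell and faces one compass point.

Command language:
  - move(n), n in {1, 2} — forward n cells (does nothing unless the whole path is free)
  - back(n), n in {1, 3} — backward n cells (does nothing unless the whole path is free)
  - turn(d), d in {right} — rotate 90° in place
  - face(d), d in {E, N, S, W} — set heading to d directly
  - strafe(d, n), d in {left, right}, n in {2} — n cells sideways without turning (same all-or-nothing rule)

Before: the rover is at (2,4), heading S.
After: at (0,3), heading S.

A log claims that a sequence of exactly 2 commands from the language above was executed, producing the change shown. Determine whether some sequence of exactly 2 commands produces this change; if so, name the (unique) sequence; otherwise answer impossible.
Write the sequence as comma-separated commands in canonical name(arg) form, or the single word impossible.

key: heading stays S — no command in the sequence turns
begin: at (2,4), heading S
t=1 strafe(right, 2) ⇒ at (0,4), heading S
t=2 move(1) ⇒ at (0,3), heading S
all 121 alternatives checked — unique.

strafe(right, 2), move(1)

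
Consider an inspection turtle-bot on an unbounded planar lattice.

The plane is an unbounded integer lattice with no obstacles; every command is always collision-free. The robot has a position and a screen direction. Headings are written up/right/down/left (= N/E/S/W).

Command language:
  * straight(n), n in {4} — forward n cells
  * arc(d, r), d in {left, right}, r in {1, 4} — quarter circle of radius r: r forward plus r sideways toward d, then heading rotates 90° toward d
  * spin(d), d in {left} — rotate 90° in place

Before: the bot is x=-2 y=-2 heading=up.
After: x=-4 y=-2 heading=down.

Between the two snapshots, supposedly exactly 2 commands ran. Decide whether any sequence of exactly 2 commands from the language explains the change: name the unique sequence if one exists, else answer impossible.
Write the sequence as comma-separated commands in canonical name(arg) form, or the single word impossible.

arc(left, 1), arc(left, 1)

key: cell and facing (now S) both changed — the 2 commands mix motion and turning
begin: x=-2 y=-2 heading=up
[1] after arc(left, 1): x=-3 y=-1 heading=left
[2] after arc(left, 1): x=-4 y=-2 heading=down
no rival 2-sequence matches.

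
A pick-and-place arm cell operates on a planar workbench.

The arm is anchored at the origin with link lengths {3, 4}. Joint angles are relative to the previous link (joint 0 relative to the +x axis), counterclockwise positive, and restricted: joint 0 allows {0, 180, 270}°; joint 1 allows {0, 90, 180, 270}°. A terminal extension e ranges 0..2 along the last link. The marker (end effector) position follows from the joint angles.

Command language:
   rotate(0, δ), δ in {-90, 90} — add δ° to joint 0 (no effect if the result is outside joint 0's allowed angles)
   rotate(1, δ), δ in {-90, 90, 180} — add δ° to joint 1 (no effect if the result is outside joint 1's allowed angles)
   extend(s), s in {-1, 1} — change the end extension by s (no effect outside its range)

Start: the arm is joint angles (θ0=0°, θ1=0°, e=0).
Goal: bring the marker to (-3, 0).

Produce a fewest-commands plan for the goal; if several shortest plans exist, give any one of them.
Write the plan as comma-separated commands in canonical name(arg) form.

rotate(1, 180), extend(1), extend(1)

start: joint angles (θ0=0°, θ1=0°, e=0)
t=1 rotate(1, 180) ⇒ joint angles (θ0=0°, θ1=180°, e=0)
t=2 extend(1) ⇒ joint angles (θ0=0°, θ1=180°, e=1)
t=3 extend(1) ⇒ joint angles (θ0=0°, θ1=180°, e=2)
shorter routes all fall short; 3 is best.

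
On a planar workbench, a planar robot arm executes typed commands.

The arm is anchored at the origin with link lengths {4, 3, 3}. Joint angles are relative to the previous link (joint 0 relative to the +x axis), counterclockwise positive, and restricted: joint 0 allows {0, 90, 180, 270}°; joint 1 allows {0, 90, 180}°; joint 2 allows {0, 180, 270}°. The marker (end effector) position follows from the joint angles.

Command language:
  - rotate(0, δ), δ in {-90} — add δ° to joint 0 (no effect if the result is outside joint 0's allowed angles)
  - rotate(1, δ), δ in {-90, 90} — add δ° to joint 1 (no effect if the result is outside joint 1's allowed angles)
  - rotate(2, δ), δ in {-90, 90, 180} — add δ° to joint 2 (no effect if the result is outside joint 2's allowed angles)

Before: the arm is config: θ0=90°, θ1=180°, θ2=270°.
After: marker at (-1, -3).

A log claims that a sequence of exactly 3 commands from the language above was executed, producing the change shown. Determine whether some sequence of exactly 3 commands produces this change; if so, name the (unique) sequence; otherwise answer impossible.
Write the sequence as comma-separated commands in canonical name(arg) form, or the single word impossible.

initial: config: θ0=90°, θ1=180°, θ2=270°
t=1 rotate(0, -90) ⇒ config: θ0=0°, θ1=180°, θ2=270°
t=2 rotate(0, -90) ⇒ config: θ0=270°, θ1=180°, θ2=270°
t=3 rotate(0, -90) ⇒ config: θ0=180°, θ1=180°, θ2=270°
all 216 alternatives checked — unique.

rotate(0, -90), rotate(0, -90), rotate(0, -90)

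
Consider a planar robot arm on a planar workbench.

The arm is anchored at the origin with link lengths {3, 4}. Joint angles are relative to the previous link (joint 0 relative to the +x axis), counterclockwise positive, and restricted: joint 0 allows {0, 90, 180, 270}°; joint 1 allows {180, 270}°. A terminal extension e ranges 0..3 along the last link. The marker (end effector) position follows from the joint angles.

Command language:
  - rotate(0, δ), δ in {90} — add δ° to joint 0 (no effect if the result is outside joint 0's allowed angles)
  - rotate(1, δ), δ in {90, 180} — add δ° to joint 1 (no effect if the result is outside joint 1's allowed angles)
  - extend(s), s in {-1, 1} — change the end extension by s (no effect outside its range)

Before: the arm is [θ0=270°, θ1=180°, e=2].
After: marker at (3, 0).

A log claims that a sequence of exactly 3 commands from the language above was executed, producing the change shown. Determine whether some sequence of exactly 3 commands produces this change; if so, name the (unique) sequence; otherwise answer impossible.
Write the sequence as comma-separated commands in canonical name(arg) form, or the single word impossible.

rotate(0, 90), rotate(0, 90), rotate(0, 90)

start: [θ0=270°, θ1=180°, e=2]
[1] after rotate(0, 90): [θ0=0°, θ1=180°, e=2]
[2] after rotate(0, 90): [θ0=90°, θ1=180°, e=2]
[3] after rotate(0, 90): [θ0=180°, θ1=180°, e=2]
no rival 3-sequence matches.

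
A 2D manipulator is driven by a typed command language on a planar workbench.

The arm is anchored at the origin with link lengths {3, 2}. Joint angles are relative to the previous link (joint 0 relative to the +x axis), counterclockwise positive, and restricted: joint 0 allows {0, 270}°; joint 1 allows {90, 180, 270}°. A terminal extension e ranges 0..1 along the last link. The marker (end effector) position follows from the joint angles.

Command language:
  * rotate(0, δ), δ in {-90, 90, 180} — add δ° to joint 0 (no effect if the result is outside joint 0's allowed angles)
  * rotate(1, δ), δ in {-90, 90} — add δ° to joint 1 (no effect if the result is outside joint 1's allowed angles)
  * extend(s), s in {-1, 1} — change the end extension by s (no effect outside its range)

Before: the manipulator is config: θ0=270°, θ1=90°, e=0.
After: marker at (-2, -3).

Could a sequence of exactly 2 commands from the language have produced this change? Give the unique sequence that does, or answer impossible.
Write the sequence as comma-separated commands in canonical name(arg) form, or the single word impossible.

from: config: θ0=270°, θ1=90°, e=0
[1] after rotate(1, 90): config: θ0=270°, θ1=180°, e=0
[2] after rotate(1, 90): config: θ0=270°, θ1=270°, e=0
uniquely the one of 49 2-step routes that fits.

rotate(1, 90), rotate(1, 90)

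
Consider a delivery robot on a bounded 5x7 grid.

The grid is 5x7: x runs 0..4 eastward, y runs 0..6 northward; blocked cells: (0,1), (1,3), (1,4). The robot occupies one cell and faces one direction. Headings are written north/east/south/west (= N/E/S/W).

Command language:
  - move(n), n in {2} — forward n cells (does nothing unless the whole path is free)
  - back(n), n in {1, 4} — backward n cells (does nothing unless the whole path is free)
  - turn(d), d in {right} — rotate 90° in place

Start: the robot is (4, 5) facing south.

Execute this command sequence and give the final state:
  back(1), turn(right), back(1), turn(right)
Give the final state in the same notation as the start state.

(4, 6) facing north

from: (4, 5) facing south
step 1 (back(1)): (4, 6) facing south
step 2 (turn(right)): (4, 6) facing west
step 3 (back(1)): (4, 6) facing west
step 4 (turn(right)): (4, 6) facing north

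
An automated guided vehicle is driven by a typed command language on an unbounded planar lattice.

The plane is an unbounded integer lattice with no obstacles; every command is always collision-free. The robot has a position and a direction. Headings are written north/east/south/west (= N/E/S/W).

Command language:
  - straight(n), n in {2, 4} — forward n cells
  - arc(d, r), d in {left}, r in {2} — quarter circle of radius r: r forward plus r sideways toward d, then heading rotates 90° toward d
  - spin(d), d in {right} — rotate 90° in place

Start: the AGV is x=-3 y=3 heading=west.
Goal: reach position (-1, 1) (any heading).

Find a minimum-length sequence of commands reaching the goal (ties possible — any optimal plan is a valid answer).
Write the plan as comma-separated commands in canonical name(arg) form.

t0: x=-3 y=3 heading=west
t=1 arc(left, 2) ⇒ x=-5 y=1 heading=south
t=2 arc(left, 2) ⇒ x=-3 y=-1 heading=east
t=3 arc(left, 2) ⇒ x=-1 y=1 heading=north
no 2-step plan works, so 3 is optimal.

arc(left, 2), arc(left, 2), arc(left, 2)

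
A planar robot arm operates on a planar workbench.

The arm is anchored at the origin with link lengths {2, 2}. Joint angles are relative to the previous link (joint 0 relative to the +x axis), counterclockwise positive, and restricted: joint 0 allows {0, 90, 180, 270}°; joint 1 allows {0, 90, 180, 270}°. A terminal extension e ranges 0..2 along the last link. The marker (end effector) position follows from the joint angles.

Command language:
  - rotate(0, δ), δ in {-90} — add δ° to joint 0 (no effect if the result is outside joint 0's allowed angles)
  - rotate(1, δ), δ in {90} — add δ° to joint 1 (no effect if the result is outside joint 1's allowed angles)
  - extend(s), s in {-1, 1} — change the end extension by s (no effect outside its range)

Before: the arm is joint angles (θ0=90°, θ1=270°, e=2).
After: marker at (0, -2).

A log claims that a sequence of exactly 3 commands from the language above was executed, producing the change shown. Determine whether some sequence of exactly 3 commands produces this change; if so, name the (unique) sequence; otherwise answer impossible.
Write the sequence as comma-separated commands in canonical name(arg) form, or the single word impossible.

initial: joint angles (θ0=90°, θ1=270°, e=2)
1. rotate(1, 90) → joint angles (θ0=90°, θ1=0°, e=2)
2. rotate(1, 90) → joint angles (θ0=90°, θ1=90°, e=2)
3. rotate(1, 90) → joint angles (θ0=90°, θ1=180°, e=2)
no other 3-command option fits: unique.

rotate(1, 90), rotate(1, 90), rotate(1, 90)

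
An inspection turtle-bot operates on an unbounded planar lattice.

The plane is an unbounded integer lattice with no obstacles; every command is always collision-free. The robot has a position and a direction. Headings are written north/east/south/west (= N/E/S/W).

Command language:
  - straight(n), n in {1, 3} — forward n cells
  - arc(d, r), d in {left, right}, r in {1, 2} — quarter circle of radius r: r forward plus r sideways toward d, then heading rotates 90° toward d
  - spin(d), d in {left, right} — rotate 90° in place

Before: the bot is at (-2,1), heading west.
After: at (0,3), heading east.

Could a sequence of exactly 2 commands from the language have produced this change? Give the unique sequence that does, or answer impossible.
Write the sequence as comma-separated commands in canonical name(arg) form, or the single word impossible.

key: running arc(right, 2) before spin(right) would end elsewhere — order is forced
from: at (-2,1), heading west
step 1 (spin(right)): at (-2,1), heading north
step 2 (arc(right, 2)): at (0,3), heading east
uniquely the one of 64 2-step routes that fits.

spin(right), arc(right, 2)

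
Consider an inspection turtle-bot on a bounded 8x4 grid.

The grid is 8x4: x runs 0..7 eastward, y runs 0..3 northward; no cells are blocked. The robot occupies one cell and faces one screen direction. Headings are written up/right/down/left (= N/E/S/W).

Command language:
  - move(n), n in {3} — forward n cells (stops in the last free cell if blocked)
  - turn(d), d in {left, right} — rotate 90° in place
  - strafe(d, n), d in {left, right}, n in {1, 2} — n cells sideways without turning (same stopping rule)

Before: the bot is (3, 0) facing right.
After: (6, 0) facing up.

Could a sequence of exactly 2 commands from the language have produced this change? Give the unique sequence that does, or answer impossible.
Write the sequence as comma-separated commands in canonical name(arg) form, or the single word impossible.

move(3), turn(left)

key: order matters: swapping move(3) and turn(left) lands elsewhere
begin: (3, 0) facing right
step 1 (move(3)): (6, 0) facing right
step 2 (turn(left)): (6, 0) facing up
all 49 alternatives checked — unique.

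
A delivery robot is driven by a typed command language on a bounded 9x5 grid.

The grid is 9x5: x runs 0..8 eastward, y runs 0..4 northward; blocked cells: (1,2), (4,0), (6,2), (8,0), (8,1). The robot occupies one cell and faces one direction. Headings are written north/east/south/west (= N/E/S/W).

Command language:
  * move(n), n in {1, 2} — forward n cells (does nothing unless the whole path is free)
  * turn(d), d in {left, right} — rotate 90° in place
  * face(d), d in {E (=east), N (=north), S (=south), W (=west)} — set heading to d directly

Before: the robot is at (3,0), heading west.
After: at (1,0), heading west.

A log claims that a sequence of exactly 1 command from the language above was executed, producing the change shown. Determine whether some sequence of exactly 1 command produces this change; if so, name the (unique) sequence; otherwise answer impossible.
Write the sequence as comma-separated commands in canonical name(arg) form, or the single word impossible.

move(2)

key: heading stays W — the single command does not turn
from: at (3,0), heading west
[1] after move(2): at (1,0), heading west
no rival 1-sequence matches.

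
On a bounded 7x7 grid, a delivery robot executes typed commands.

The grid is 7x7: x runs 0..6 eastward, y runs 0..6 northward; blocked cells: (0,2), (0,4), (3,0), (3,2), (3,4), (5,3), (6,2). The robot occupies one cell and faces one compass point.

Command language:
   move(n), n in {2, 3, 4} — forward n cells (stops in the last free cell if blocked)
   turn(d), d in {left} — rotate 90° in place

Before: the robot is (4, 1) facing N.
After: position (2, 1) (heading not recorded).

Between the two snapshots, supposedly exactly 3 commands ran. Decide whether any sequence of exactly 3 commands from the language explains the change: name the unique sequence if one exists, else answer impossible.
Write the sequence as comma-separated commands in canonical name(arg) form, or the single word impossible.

t0: (4, 1) facing N
1. turn(left) → (4, 1) facing W
2. move(2) → (2, 1) facing W
3. turn(left) → (2, 1) facing S
all 64 alternatives checked — unique.

turn(left), move(2), turn(left)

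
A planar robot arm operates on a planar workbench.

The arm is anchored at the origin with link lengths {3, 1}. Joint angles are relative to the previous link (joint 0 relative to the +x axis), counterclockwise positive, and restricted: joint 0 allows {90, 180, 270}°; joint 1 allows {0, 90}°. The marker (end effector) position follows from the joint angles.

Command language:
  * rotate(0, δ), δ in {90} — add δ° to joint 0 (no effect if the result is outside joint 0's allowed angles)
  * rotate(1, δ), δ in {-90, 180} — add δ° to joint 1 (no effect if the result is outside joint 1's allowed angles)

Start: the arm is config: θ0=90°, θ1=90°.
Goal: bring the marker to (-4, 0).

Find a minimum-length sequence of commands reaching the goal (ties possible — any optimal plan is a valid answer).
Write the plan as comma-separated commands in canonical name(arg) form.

start: config: θ0=90°, θ1=90°
1. rotate(1, -90) → config: θ0=90°, θ1=0°
2. rotate(0, 90) → config: θ0=180°, θ1=0°
shorter routes all fall short; 2 is best.

rotate(1, -90), rotate(0, 90)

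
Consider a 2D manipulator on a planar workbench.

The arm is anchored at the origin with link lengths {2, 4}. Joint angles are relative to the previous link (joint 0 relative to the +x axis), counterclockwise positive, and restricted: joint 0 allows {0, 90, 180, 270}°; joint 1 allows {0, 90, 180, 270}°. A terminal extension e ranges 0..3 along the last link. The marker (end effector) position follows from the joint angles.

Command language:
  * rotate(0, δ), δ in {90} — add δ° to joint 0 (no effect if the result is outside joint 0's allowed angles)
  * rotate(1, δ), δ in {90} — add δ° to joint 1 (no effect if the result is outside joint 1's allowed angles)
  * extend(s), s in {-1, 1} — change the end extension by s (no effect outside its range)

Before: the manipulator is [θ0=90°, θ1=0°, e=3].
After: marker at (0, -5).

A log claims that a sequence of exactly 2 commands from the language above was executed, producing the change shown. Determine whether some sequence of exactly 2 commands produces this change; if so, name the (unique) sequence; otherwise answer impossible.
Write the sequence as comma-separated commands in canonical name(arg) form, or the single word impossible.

rotate(1, 90), rotate(1, 90)

begin: [θ0=90°, θ1=0°, e=3]
t=1 rotate(1, 90) ⇒ [θ0=90°, θ1=90°, e=3]
t=2 rotate(1, 90) ⇒ [θ0=90°, θ1=180°, e=3]
no other 2-command option fits: unique.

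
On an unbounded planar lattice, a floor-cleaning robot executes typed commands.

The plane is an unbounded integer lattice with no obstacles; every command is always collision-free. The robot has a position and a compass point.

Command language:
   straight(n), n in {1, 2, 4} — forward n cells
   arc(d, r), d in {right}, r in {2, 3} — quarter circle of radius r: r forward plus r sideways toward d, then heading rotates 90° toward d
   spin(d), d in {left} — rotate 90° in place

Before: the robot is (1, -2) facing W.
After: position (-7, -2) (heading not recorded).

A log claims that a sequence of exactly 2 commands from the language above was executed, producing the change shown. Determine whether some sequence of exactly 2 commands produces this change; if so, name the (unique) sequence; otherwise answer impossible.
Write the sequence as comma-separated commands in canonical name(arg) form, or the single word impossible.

start: (1, -2) facing W
step 1 (straight(4)): (-3, -2) facing W
step 2 (straight(4)): (-7, -2) facing W
all 36 alternatives checked — unique.

straight(4), straight(4)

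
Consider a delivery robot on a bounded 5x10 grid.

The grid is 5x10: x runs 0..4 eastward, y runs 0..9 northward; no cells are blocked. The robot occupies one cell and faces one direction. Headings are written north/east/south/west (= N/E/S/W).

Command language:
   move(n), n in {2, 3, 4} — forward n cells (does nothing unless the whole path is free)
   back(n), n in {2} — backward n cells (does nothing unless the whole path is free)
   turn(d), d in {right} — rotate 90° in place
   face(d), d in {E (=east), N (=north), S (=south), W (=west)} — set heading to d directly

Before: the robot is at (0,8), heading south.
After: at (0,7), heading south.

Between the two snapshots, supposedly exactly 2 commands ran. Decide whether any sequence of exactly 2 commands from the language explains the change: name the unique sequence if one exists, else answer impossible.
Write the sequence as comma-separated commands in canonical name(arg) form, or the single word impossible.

move(3), back(2)

key: running back(2) before move(3) would end elsewhere — order is forced
from: at (0,8), heading south
[1] after move(3): at (0,5), heading south
[2] after back(2): at (0,7), heading south
uniquely the one of 81 2-step routes that fits.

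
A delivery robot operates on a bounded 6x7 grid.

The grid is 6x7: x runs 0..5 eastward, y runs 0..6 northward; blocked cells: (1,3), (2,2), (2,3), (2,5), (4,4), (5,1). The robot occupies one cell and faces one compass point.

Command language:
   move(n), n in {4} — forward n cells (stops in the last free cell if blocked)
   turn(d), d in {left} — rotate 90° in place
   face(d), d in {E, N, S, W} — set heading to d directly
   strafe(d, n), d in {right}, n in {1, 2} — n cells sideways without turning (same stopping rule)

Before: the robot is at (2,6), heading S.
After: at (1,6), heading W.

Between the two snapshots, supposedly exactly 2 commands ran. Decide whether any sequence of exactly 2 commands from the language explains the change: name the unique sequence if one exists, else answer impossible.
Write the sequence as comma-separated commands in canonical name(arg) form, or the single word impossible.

key: position moved to (1,6) AND the heading swung to W — translation plus rotation needed
begin: at (2,6), heading S
t=1 strafe(right, 1) ⇒ at (1,6), heading S
t=2 face(W) ⇒ at (1,6), heading W
no other 2-command option fits: unique.

strafe(right, 1), face(W)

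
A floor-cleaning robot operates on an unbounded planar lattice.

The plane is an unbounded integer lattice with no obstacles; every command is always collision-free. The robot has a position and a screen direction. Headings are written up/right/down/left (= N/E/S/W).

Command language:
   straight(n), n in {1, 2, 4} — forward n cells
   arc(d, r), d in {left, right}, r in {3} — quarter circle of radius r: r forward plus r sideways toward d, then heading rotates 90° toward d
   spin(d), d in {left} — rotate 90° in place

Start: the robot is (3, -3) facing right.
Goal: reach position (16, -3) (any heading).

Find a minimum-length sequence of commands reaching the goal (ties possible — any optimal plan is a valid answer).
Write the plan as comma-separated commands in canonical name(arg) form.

straight(4), straight(4), straight(4), straight(1)

begin: (3, -3) facing right
1. straight(4) → (7, -3) facing right
2. straight(4) → (11, -3) facing right
3. straight(4) → (15, -3) facing right
4. straight(1) → (16, -3) facing right
shorter routes all fall short; 4 is best.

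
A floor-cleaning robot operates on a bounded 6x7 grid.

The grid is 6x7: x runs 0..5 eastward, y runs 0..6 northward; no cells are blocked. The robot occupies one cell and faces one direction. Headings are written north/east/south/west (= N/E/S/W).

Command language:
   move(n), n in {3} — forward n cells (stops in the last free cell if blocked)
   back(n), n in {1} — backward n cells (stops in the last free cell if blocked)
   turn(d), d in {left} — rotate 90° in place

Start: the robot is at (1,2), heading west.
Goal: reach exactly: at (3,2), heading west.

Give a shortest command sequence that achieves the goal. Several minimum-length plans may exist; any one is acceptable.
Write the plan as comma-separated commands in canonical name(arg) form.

back(1), back(1)

begin: at (1,2), heading west
[1] after back(1): at (2,2), heading west
[2] after back(1): at (3,2), heading west
nothing shorter than 2 reaches the goal.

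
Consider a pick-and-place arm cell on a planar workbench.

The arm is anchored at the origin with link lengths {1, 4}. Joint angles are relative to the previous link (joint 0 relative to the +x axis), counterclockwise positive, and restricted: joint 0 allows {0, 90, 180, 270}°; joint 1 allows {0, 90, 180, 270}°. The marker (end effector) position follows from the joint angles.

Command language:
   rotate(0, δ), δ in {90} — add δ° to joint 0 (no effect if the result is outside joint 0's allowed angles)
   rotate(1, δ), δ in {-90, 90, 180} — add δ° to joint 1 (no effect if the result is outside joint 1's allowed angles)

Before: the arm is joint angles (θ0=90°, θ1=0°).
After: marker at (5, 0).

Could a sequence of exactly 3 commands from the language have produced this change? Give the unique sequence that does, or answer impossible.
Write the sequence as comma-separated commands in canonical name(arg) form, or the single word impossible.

rotate(0, 90), rotate(0, 90), rotate(0, 90)

from: joint angles (θ0=90°, θ1=0°)
step 1 (rotate(0, 90)): joint angles (θ0=180°, θ1=0°)
step 2 (rotate(0, 90)): joint angles (θ0=270°, θ1=0°)
step 3 (rotate(0, 90)): joint angles (θ0=0°, θ1=0°)
uniquely the one of 64 3-step routes that fits.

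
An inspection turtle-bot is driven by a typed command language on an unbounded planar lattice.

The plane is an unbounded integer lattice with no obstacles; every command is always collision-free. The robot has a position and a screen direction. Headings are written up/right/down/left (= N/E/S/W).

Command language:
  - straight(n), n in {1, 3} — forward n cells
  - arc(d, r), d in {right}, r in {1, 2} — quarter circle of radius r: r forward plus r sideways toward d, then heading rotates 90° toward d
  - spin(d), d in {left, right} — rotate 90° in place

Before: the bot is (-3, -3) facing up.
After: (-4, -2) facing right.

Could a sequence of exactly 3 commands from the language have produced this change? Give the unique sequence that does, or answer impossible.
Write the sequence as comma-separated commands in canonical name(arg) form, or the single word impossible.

key: order matters: swapping spin(left) and spin(right) lands elsewhere
initial: (-3, -3) facing up
1. spin(left) → (-3, -3) facing left
2. arc(right, 1) → (-4, -2) facing up
3. spin(right) → (-4, -2) facing right
uniquely the one of 216 3-step routes that fits.

spin(left), arc(right, 1), spin(right)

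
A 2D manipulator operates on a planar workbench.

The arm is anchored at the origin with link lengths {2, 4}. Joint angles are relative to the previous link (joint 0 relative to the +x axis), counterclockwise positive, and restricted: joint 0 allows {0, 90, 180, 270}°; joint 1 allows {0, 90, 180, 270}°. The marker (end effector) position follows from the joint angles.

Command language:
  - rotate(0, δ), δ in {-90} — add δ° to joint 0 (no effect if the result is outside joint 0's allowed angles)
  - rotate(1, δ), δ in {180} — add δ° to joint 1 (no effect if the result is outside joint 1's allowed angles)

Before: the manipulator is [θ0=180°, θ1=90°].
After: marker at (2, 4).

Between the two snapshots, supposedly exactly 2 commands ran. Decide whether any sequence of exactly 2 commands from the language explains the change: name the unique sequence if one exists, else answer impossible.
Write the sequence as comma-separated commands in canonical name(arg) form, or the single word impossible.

rotate(0, -90), rotate(0, -90)

begin: [θ0=180°, θ1=90°]
[1] after rotate(0, -90): [θ0=90°, θ1=90°]
[2] after rotate(0, -90): [θ0=0°, θ1=90°]
all 4 alternatives checked — unique.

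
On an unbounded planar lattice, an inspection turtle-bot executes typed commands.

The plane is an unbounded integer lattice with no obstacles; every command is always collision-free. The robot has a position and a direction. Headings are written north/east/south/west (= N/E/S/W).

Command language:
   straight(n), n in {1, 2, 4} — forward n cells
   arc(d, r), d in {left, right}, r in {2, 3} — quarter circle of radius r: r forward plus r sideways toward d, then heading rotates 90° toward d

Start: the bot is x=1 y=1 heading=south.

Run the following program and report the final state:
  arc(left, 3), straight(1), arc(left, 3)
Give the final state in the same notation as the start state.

x=8 y=1 heading=north

t0: x=1 y=1 heading=south
[1] after arc(left, 3): x=4 y=-2 heading=east
[2] after straight(1): x=5 y=-2 heading=east
[3] after arc(left, 3): x=8 y=1 heading=north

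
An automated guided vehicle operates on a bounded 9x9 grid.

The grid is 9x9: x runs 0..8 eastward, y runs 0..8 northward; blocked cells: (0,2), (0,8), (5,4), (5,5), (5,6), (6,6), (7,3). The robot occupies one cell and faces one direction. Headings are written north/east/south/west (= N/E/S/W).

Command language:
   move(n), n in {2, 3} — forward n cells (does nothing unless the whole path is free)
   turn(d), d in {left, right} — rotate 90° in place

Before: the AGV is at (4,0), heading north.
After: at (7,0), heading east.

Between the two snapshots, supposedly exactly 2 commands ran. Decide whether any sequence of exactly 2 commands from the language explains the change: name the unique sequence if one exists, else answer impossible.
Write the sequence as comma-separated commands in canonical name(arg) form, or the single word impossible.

key: cell and facing (now E) both changed — the 2 commands mix motion and turning
from: at (4,0), heading north
t=1 turn(right) ⇒ at (4,0), heading east
t=2 move(3) ⇒ at (7,0), heading east
no rival 2-sequence matches.

turn(right), move(3)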